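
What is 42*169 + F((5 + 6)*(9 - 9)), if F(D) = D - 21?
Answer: 7077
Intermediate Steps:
F(D) = -21 + D
42*169 + F((5 + 6)*(9 - 9)) = 42*169 + (-21 + (5 + 6)*(9 - 9)) = 7098 + (-21 + 11*0) = 7098 + (-21 + 0) = 7098 - 21 = 7077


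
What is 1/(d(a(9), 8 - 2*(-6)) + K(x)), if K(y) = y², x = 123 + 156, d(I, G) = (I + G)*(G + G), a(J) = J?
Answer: 1/79001 ≈ 1.2658e-5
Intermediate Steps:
d(I, G) = 2*G*(G + I) (d(I, G) = (G + I)*(2*G) = 2*G*(G + I))
x = 279
1/(d(a(9), 8 - 2*(-6)) + K(x)) = 1/(2*(8 - 2*(-6))*((8 - 2*(-6)) + 9) + 279²) = 1/(2*(8 + 12)*((8 + 12) + 9) + 77841) = 1/(2*20*(20 + 9) + 77841) = 1/(2*20*29 + 77841) = 1/(1160 + 77841) = 1/79001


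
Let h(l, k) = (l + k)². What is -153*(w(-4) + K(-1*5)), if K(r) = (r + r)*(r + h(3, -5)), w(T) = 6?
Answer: -2448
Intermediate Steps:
h(l, k) = (k + l)²
K(r) = 2*r*(4 + r) (K(r) = (r + r)*(r + (-5 + 3)²) = (2*r)*(r + (-2)²) = (2*r)*(r + 4) = (2*r)*(4 + r) = 2*r*(4 + r))
-153*(w(-4) + K(-1*5)) = -153*(6 + 2*(-1*5)*(4 - 1*5)) = -153*(6 + 2*(-5)*(4 - 5)) = -153*(6 + 2*(-5)*(-1)) = -153*(6 + 10) = -153*16 = -2448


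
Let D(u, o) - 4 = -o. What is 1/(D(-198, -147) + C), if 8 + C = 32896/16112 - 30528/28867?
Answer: 29069069/4185485723 ≈ 0.0069452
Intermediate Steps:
D(u, o) = 4 - o
C = -203943696/29069069 (C = -8 + (32896/16112 - 30528/28867) = -8 + (32896*(1/16112) - 30528*1/28867) = -8 + (2056/1007 - 30528/28867) = -8 + 28608856/29069069 = -203943696/29069069 ≈ -7.0158)
1/(D(-198, -147) + C) = 1/((4 - 1*(-147)) - 203943696/29069069) = 1/((4 + 147) - 203943696/29069069) = 1/(151 - 203943696/29069069) = 1/(4185485723/29069069) = 29069069/4185485723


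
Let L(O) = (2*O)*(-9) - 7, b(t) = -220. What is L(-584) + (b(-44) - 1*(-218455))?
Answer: 228740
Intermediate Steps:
L(O) = -7 - 18*O (L(O) = -18*O - 7 = -7 - 18*O)
L(-584) + (b(-44) - 1*(-218455)) = (-7 - 18*(-584)) + (-220 - 1*(-218455)) = (-7 + 10512) + (-220 + 218455) = 10505 + 218235 = 228740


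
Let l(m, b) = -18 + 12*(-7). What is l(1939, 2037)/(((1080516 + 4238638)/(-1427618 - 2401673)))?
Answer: 195293841/2659577 ≈ 73.430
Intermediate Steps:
l(m, b) = -102 (l(m, b) = -18 - 84 = -102)
l(1939, 2037)/(((1080516 + 4238638)/(-1427618 - 2401673))) = -102*(-1427618 - 2401673)/(1080516 + 4238638) = -102/(5319154/(-3829291)) = -102/(5319154*(-1/3829291)) = -102/(-5319154/3829291) = -102*(-3829291/5319154) = 195293841/2659577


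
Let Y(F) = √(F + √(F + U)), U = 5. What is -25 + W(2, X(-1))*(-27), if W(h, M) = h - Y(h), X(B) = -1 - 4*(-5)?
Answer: -79 + 27*√(2 + √7) ≈ -20.804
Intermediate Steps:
X(B) = 19 (X(B) = -1 + 20 = 19)
Y(F) = √(F + √(5 + F)) (Y(F) = √(F + √(F + 5)) = √(F + √(5 + F)))
W(h, M) = h - √(h + √(5 + h))
-25 + W(2, X(-1))*(-27) = -25 + (2 - √(2 + √(5 + 2)))*(-27) = -25 + (2 - √(2 + √7))*(-27) = -25 + (-54 + 27*√(2 + √7)) = -79 + 27*√(2 + √7)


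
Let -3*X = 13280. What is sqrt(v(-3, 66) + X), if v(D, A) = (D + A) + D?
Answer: 10*I*sqrt(393)/3 ≈ 66.081*I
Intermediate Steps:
v(D, A) = A + 2*D (v(D, A) = (A + D) + D = A + 2*D)
X = -13280/3 (X = -1/3*13280 = -13280/3 ≈ -4426.7)
sqrt(v(-3, 66) + X) = sqrt((66 + 2*(-3)) - 13280/3) = sqrt((66 - 6) - 13280/3) = sqrt(60 - 13280/3) = sqrt(-13100/3) = 10*I*sqrt(393)/3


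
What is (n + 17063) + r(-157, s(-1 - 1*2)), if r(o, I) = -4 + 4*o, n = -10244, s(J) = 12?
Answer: 6187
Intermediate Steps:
(n + 17063) + r(-157, s(-1 - 1*2)) = (-10244 + 17063) + (-4 + 4*(-157)) = 6819 + (-4 - 628) = 6819 - 632 = 6187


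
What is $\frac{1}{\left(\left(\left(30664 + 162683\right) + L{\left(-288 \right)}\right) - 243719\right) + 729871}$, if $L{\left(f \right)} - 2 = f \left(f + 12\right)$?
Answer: $\frac{1}{758989} \approx 1.3175 \cdot 10^{-6}$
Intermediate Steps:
$L{\left(f \right)} = 2 + f \left(12 + f\right)$ ($L{\left(f \right)} = 2 + f \left(f + 12\right) = 2 + f \left(12 + f\right)$)
$\frac{1}{\left(\left(\left(30664 + 162683\right) + L{\left(-288 \right)}\right) - 243719\right) + 729871} = \frac{1}{\left(\left(\left(30664 + 162683\right) + \left(2 + \left(-288\right)^{2} + 12 \left(-288\right)\right)\right) - 243719\right) + 729871} = \frac{1}{\left(\left(193347 + \left(2 + 82944 - 3456\right)\right) - 243719\right) + 729871} = \frac{1}{\left(\left(193347 + 79490\right) - 243719\right) + 729871} = \frac{1}{\left(272837 - 243719\right) + 729871} = \frac{1}{29118 + 729871} = \frac{1}{758989}$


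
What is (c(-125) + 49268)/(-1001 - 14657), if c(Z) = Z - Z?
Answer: -24634/7829 ≈ -3.1465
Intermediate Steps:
c(Z) = 0
(c(-125) + 49268)/(-1001 - 14657) = (0 + 49268)/(-1001 - 14657) = 49268/(-15658) = 49268*(-1/15658) = -24634/7829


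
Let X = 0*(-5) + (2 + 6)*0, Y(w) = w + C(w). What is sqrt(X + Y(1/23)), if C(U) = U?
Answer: sqrt(46)/23 ≈ 0.29488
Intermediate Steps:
Y(w) = 2*w (Y(w) = w + w = 2*w)
X = 0 (X = 0 + 8*0 = 0 + 0 = 0)
sqrt(X + Y(1/23)) = sqrt(0 + 2/23) = sqrt(2/23) = sqrt(46)/23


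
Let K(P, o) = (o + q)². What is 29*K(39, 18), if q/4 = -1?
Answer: 5684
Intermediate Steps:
q = -4 (q = 4*(-1) = -4)
K(P, o) = (-4 + o)² (K(P, o) = (o - 4)² = (-4 + o)²)
29*K(39, 18) = 29*(-4 + 18)² = 29*14² = 29*196 = 5684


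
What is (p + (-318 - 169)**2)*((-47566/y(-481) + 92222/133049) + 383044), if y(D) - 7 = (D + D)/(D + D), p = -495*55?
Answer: 1504777737489210/19007 ≈ 7.9170e+10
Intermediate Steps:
p = -27225
y(D) = 8 (y(D) = 7 + (D + D)/(D + D) = 7 + (2*D)/((2*D)) = 7 + (2*D)*(1/(2*D)) = 7 + 1 = 8)
(p + (-318 - 169)**2)*((-47566/y(-481) + 92222/133049) + 383044) = (-27225 + (-318 - 169)**2)*((-47566/8 + 92222/133049) + 383044) = (-27225 + (-487)**2)*((-47566*1/8 + 92222*(1/133049)) + 383044) = (-27225 + 237169)*((-23783/4 + 92222/133049) + 383044) = 209944*(-3163935479/532196 + 383044) = 209944*(200690549145/532196) = 1504777737489210/19007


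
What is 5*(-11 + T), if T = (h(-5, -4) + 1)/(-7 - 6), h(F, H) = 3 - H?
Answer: -755/13 ≈ -58.077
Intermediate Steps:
T = -8/13 (T = ((3 - 1*(-4)) + 1)/(-7 - 6) = ((3 + 4) + 1)/(-13) = (7 + 1)*(-1/13) = 8*(-1/13) = -8/13 ≈ -0.61539)
5*(-11 + T) = 5*(-11 - 8/13) = 5*(-151/13) = -755/13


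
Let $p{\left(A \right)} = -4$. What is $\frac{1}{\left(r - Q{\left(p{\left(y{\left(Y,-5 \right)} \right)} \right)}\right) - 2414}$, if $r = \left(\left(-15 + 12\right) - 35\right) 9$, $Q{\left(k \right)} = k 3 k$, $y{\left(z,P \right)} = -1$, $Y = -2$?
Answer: $- \frac{1}{2804} \approx -0.00035663$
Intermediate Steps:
$Q{\left(k \right)} = 3 k^{2}$ ($Q{\left(k \right)} = 3 k k = 3 k^{2}$)
$r = -342$ ($r = \left(-3 - 35\right) 9 = \left(-38\right) 9 = -342$)
$\frac{1}{\left(r - Q{\left(p{\left(y{\left(Y,-5 \right)} \right)} \right)}\right) - 2414} = \frac{1}{\left(-342 - 3 \left(-4\right)^{2}\right) - 2414} = \frac{1}{\left(-342 - 3 \cdot 16\right) - 2414} = \frac{1}{\left(-342 - 48\right) - 2414} = \frac{1}{-390 - 2414} = \frac{1}{-2804} = - \frac{1}{2804}$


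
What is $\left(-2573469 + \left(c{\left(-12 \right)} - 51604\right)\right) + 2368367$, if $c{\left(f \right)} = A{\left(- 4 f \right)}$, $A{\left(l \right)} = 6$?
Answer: $-256700$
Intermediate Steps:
$c{\left(f \right)} = 6$
$\left(-2573469 + \left(c{\left(-12 \right)} - 51604\right)\right) + 2368367 = \left(-2573469 + \left(6 - 51604\right)\right) + 2368367 = \left(-2573469 - 51598\right) + 2368367 = -2625067 + 2368367 = -256700$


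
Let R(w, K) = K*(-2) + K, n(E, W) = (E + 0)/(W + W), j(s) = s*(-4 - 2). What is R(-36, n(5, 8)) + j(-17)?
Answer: 1627/16 ≈ 101.69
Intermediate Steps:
j(s) = -6*s (j(s) = s*(-6) = -6*s)
n(E, W) = E/(2*W) (n(E, W) = E/((2*W)) = E*(1/(2*W)) = E/(2*W))
R(w, K) = -K (R(w, K) = -2*K + K = -K)
R(-36, n(5, 8)) + j(-17) = -5/(2*8) - 6*(-17) = -5/(2*8) + 102 = -1*5/16 + 102 = -5/16 + 102 = 1627/16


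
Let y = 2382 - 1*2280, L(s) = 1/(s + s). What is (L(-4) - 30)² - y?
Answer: 51553/64 ≈ 805.52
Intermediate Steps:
L(s) = 1/(2*s)
y = 102 (y = 2382 - 2280 = 102)
(L(-4) - 30)² - y = ((½)/(-4) - 30)² - 1*102 = ((½)*(-¼) - 30)² - 102 = (-⅛ - 30)² - 102 = (-241/8)² - 102 = 58081/64 - 102 = 51553/64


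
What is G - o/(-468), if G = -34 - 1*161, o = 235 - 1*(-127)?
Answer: -45449/234 ≈ -194.23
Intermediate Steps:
o = 362 (o = 235 + 127 = 362)
G = -195 (G = -34 - 161 = -195)
G - o/(-468) = -195 - 362/(-468) = -195 - 362*(-1)/468 = -195 - 1*(-181/234) = -195 + 181/234 = -45449/234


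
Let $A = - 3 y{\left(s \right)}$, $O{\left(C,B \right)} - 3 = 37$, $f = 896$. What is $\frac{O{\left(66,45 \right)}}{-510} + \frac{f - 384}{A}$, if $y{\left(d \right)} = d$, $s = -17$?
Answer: $\frac{508}{51} \approx 9.9608$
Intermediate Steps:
$O{\left(C,B \right)} = 40$ ($O{\left(C,B \right)} = 3 + 37 = 40$)
$A = 51$ ($A = \left(-3\right) \left(-17\right) = 51$)
$\frac{O{\left(66,45 \right)}}{-510} + \frac{f - 384}{A} = \frac{40}{-510} + \frac{896 - 384}{51} = 40 \left(- \frac{1}{510}\right) + \left(896 - 384\right) \frac{1}{51} = - \frac{4}{51} + 512 \cdot \frac{1}{51} = - \frac{4}{51} + \frac{512}{51} = \frac{508}{51}$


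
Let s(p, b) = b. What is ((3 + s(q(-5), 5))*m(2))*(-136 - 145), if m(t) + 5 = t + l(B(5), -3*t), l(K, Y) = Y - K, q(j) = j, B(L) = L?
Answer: 31472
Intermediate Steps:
m(t) = -10 - 2*t (m(t) = -5 + (t + (-3*t - 1*5)) = -5 + (t + (-3*t - 5)) = -5 + (t + (-5 - 3*t)) = -5 + (-5 - 2*t) = -10 - 2*t)
((3 + s(q(-5), 5))*m(2))*(-136 - 145) = ((3 + 5)*(-10 - 2*2))*(-136 - 145) = (8*(-10 - 4))*(-281) = (8*(-14))*(-281) = -112*(-281) = 31472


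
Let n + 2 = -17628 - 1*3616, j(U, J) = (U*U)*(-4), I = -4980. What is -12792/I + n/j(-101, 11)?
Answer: 26157077/8466830 ≈ 3.0894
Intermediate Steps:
j(U, J) = -4*U**2 (j(U, J) = U**2*(-4) = -4*U**2)
n = -21246 (n = -2 + (-17628 - 1*3616) = -2 + (-17628 - 3616) = -2 - 21244 = -21246)
-12792/I + n/j(-101, 11) = -12792/(-4980) - 21246/((-4*(-101)**2)) = -12792*(-1/4980) - 21246/((-4*10201)) = 1066/415 - 21246/(-40804) = 1066/415 - 21246*(-1/40804) = 1066/415 + 10623/20402 = 26157077/8466830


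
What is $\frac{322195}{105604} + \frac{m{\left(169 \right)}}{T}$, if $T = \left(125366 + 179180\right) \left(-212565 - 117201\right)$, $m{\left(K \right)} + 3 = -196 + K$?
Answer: $\frac{158616150342285}{51988702304836} \approx 3.051$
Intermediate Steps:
$m{\left(K \right)} = -199 + K$ ($m{\left(K \right)} = -3 + \left(-196 + K\right) = -199 + K$)
$T = -100428916236$ ($T = 304546 \left(-329766\right) = -100428916236$)
$\frac{322195}{105604} + \frac{m{\left(169 \right)}}{T} = \frac{322195}{105604} + \frac{-199 + 169}{-100428916236} = 322195 \cdot \frac{1}{105604} - - \frac{5}{16738152706} = \frac{322195}{105604} + \frac{5}{16738152706} = \frac{158616150342285}{51988702304836}$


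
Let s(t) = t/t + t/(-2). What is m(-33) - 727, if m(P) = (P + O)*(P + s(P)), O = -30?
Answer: 499/2 ≈ 249.50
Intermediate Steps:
s(t) = 1 - t/2 (s(t) = 1 + t*(-½) = 1 - t/2)
m(P) = (1 + P/2)*(-30 + P) (m(P) = (P - 30)*(P + (1 - P/2)) = (-30 + P)*(1 + P/2) = (1 + P/2)*(-30 + P))
m(-33) - 727 = (-30 + (½)*(-33)² - 14*(-33)) - 727 = (-30 + (½)*1089 + 462) - 727 = (-30 + 1089/2 + 462) - 727 = 1953/2 - 727 = 499/2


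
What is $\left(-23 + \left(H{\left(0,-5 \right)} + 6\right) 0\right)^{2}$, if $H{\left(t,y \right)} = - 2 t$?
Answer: $529$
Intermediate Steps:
$\left(-23 + \left(H{\left(0,-5 \right)} + 6\right) 0\right)^{2} = \left(-23 + \left(\left(-2\right) 0 + 6\right) 0\right)^{2} = \left(-23 + \left(0 + 6\right) 0\right)^{2} = \left(-23 + 6 \cdot 0\right)^{2} = \left(-23 + 0\right)^{2} = \left(-23\right)^{2} = 529$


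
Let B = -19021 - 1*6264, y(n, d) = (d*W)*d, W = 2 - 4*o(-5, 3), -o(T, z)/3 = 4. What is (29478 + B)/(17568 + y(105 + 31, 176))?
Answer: 4193/1566368 ≈ 0.0026769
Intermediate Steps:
o(T, z) = -12 (o(T, z) = -3*4 = -12)
W = 50 (W = 2 - 4*(-12) = 2 + 48 = 50)
y(n, d) = 50*d² (y(n, d) = (d*50)*d = (50*d)*d = 50*d²)
B = -25285 (B = -19021 - 6264 = -25285)
(29478 + B)/(17568 + y(105 + 31, 176)) = (29478 - 25285)/(17568 + 50*176²) = 4193/(17568 + 50*30976) = 4193/(17568 + 1548800) = 4193/1566368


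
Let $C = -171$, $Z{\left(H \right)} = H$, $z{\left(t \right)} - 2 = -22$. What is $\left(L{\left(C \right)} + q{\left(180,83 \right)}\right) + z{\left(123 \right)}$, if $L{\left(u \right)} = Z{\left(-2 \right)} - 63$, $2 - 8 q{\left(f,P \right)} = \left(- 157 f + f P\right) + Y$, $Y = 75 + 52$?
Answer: $\frac{12515}{8} \approx 1564.4$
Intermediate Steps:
$z{\left(t \right)} = -20$ ($z{\left(t \right)} = 2 - 22 = -20$)
$Y = 127$
$q{\left(f,P \right)} = - \frac{125}{8} + \frac{157 f}{8} - \frac{P f}{8}$ ($q{\left(f,P \right)} = \frac{1}{4} - \frac{\left(- 157 f + f P\right) + 127}{8} = \frac{1}{4} - \frac{\left(- 157 f + P f\right) + 127}{8} = \frac{1}{4} - \frac{127 - 157 f + P f}{8} = \frac{1}{4} - \left(\frac{127}{8} - \frac{157 f}{8} + \frac{P f}{8}\right) = - \frac{125}{8} + \frac{157 f}{8} - \frac{P f}{8}$)
$L{\left(u \right)} = -65$ ($L{\left(u \right)} = -2 - 63 = -65$)
$\left(L{\left(C \right)} + q{\left(180,83 \right)}\right) + z{\left(123 \right)} = \left(-65 - \left(- \frac{28135}{8} + \frac{3735}{2}\right)\right) - 20 = \left(-65 - - \frac{13195}{8}\right) - 20 = \left(-65 + \frac{13195}{8}\right) - 20 = \frac{12675}{8} - 20 = \frac{12515}{8}$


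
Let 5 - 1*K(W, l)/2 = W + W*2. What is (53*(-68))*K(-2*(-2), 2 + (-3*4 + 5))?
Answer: 50456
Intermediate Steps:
K(W, l) = 10 - 6*W (K(W, l) = 10 - 2*(W + W*2) = 10 - 2*(W + 2*W) = 10 - 6*W)
(53*(-68))*K(-2*(-2), 2 + (-3*4 + 5)) = (53*(-68))*(10 - (-12)*(-2)) = -3604*(10 - 6*4) = -3604*(10 - 24) = -3604*(-14) = 50456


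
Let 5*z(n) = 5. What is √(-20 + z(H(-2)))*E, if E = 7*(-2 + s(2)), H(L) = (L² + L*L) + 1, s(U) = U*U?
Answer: 14*I*√19 ≈ 61.025*I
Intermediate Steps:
s(U) = U²
H(L) = 1 + 2*L² (H(L) = (L² + L²) + 1 = 2*L² + 1 = 1 + 2*L²)
z(n) = 1 (z(n) = (⅕)*5 = 1)
E = 14 (E = 7*(-2 + 2²) = 7*(-2 + 4) = 7*2 = 14)
√(-20 + z(H(-2)))*E = √(-20 + 1)*14 = √(-19)*14 = (I*√19)*14 = 14*I*√19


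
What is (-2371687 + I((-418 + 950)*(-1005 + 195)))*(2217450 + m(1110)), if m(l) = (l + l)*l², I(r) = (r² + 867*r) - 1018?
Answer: 507298922580405069750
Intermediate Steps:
I(r) = -1018 + r² + 867*r
m(l) = 2*l³ (m(l) = (2*l)*l² = 2*l³)
(-2371687 + I((-418 + 950)*(-1005 + 195)))*(2217450 + m(1110)) = (-2371687 + (-1018 + ((-418 + 950)*(-1005 + 195))² + 867*((-418 + 950)*(-1005 + 195))))*(2217450 + 2*1110³) = (-2371687 + (-1018 + (532*(-810))² + 867*(532*(-810))))*(2217450 + 2*1367631000) = (-2371687 + (-1018 + (-430920)² + 867*(-430920)))*(2217450 + 2735262000) = (-2371687 + (-1018 + 185692046400 - 373607640))*2737479450 = (-2371687 + 185318437742)*2737479450 = 185316066055*2737479450 = 507298922580405069750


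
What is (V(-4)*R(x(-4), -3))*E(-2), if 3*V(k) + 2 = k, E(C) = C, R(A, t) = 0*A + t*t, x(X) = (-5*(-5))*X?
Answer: 36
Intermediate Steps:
x(X) = 25*X
R(A, t) = t**2 (R(A, t) = 0 + t**2 = t**2)
V(k) = -2/3 + k/3
(V(-4)*R(x(-4), -3))*E(-2) = ((-2/3 + (1/3)*(-4))*(-3)**2)*(-2) = ((-2/3 - 4/3)*9)*(-2) = -2*9*(-2) = -18*(-2) = 36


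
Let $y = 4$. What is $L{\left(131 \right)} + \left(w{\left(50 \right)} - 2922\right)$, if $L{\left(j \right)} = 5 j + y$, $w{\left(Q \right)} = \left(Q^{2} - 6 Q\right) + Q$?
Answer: $-13$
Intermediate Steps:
$w{\left(Q \right)} = Q^{2} - 5 Q$
$L{\left(j \right)} = 4 + 5 j$ ($L{\left(j \right)} = 5 j + 4 = 4 + 5 j$)
$L{\left(131 \right)} + \left(w{\left(50 \right)} - 2922\right) = \left(4 + 5 \cdot 131\right) - \left(2922 - 50 \left(-5 + 50\right)\right) = \left(4 + 655\right) + \left(50 \cdot 45 - 2922\right) = 659 + \left(2250 - 2922\right) = 659 - 672 = -13$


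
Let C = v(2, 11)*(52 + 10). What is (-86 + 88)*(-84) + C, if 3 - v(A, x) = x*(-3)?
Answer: 2064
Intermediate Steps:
v(A, x) = 3 + 3*x (v(A, x) = 3 - x*(-3) = 3 - (-3)*x = 3 + 3*x)
C = 2232 (C = (3 + 3*11)*(52 + 10) = (3 + 33)*62 = 36*62 = 2232)
(-86 + 88)*(-84) + C = (-86 + 88)*(-84) + 2232 = 2*(-84) + 2232 = -168 + 2232 = 2064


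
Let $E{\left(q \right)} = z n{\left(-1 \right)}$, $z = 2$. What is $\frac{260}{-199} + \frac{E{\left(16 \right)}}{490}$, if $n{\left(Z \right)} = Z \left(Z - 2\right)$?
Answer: $- \frac{63103}{48755} \approx -1.2943$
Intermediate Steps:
$n{\left(Z \right)} = Z \left(-2 + Z\right)$
$E{\left(q \right)} = 6$ ($E{\left(q \right)} = 2 \left(- (-2 - 1)\right) = 2 \left(\left(-1\right) \left(-3\right)\right) = 2 \cdot 3 = 6$)
$\frac{260}{-199} + \frac{E{\left(16 \right)}}{490} = \frac{260}{-199} + \frac{6}{490} = 260 \left(- \frac{1}{199}\right) + 6 \cdot \frac{1}{490} = - \frac{260}{199} + \frac{3}{245} = - \frac{63103}{48755}$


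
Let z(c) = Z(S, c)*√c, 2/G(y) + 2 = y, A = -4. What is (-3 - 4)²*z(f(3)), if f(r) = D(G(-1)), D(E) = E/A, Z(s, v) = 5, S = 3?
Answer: 245*√6/6 ≈ 100.02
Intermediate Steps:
G(y) = 2/(-2 + y)
D(E) = -E/4 (D(E) = E/(-4) = E*(-¼) = -E/4)
f(r) = ⅙ (f(r) = -1/(2*(-2 - 1)) = -1/(2*(-3)) = -(-1)/(2*3) = -¼*(-⅔) = ⅙)
z(c) = 5*√c
(-3 - 4)²*z(f(3)) = (-3 - 4)²*(5*√(⅙)) = (-7)²*(5*(√6/6)) = 49*(5*√6/6) = 245*√6/6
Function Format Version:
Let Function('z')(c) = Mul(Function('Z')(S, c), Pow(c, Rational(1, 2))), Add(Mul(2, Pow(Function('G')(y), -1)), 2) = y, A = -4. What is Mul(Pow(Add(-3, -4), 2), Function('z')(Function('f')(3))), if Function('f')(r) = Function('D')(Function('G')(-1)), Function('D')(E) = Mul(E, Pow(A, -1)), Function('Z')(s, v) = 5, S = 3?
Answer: Mul(Rational(245, 6), Pow(6, Rational(1, 2))) ≈ 100.02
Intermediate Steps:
Function('G')(y) = Mul(2, Pow(Add(-2, y), -1))
Function('D')(E) = Mul(Rational(-1, 4), E) (Function('D')(E) = Mul(E, Pow(-4, -1)) = Mul(E, Rational(-1, 4)) = Mul(Rational(-1, 4), E))
Function('f')(r) = Rational(1, 6) (Function('f')(r) = Mul(Rational(-1, 4), Mul(2, Pow(Add(-2, -1), -1))) = Mul(Rational(-1, 4), Mul(2, Pow(-3, -1))) = Mul(Rational(-1, 4), Mul(2, Rational(-1, 3))) = Mul(Rational(-1, 4), Rational(-2, 3)) = Rational(1, 6))
Function('z')(c) = Mul(5, Pow(c, Rational(1, 2)))
Mul(Pow(Add(-3, -4), 2), Function('z')(Function('f')(3))) = Mul(Pow(Add(-3, -4), 2), Mul(5, Pow(Rational(1, 6), Rational(1, 2)))) = Mul(Pow(-7, 2), Mul(5, Mul(Rational(1, 6), Pow(6, Rational(1, 2))))) = Mul(49, Mul(Rational(5, 6), Pow(6, Rational(1, 2)))) = Mul(Rational(245, 6), Pow(6, Rational(1, 2)))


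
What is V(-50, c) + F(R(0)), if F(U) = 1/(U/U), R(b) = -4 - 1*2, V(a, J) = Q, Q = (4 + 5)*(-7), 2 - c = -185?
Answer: -62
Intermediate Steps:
c = 187 (c = 2 - 1*(-185) = 2 + 185 = 187)
Q = -63 (Q = 9*(-7) = -63)
V(a, J) = -63
R(b) = -6 (R(b) = -4 - 2 = -6)
F(U) = 1 (F(U) = 1/1 = 1)
V(-50, c) + F(R(0)) = -63 + 1 = -62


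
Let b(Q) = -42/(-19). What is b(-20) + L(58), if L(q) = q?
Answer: 1144/19 ≈ 60.211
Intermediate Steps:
b(Q) = 42/19 (b(Q) = -42*(-1/19) = 42/19)
b(-20) + L(58) = 42/19 + 58 = 1144/19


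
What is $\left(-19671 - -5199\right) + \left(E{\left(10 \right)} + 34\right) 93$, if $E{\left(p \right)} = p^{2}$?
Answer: $-2010$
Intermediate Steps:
$\left(-19671 - -5199\right) + \left(E{\left(10 \right)} + 34\right) 93 = \left(-19671 - -5199\right) + \left(10^{2} + 34\right) 93 = \left(-19671 + 5199\right) + \left(100 + 34\right) 93 = -14472 + 134 \cdot 93 = -14472 + 12462 = -2010$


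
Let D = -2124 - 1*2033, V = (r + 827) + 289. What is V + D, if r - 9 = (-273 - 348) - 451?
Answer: -4104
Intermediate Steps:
r = -1063 (r = 9 + ((-273 - 348) - 451) = 9 + (-621 - 451) = 9 - 1072 = -1063)
V = 53 (V = (-1063 + 827) + 289 = -236 + 289 = 53)
D = -4157 (D = -2124 - 2033 = -4157)
V + D = 53 - 4157 = -4104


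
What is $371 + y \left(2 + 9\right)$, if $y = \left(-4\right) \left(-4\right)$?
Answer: $547$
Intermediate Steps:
$y = 16$
$371 + y \left(2 + 9\right) = 371 + 16 \left(2 + 9\right) = 371 + 16 \cdot 11 = 371 + 176 = 547$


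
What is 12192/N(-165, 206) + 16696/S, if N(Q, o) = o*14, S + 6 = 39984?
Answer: 66945380/14412069 ≈ 4.6451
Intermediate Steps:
S = 39978 (S = -6 + 39984 = 39978)
N(Q, o) = 14*o
12192/N(-165, 206) + 16696/S = 12192/((14*206)) + 16696/39978 = 12192/2884 + 16696*(1/39978) = 12192*(1/2884) + 8348/19989 = 3048/721 + 8348/19989 = 66945380/14412069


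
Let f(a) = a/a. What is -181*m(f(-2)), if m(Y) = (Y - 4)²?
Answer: -1629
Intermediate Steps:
f(a) = 1
m(Y) = (-4 + Y)²
-181*m(f(-2)) = -181*(-4 + 1)² = -181*(-3)² = -181*9 = -1629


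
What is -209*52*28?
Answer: -304304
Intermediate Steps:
-209*52*28 = -10868*28 = -304304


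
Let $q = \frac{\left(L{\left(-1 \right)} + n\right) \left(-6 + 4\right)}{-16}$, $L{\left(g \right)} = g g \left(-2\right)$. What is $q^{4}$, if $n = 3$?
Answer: $\frac{1}{4096} \approx 0.00024414$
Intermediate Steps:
$L{\left(g \right)} = - 2 g^{2}$ ($L{\left(g \right)} = g^{2} \left(-2\right) = - 2 g^{2}$)
$q = \frac{1}{8}$ ($q = \frac{\left(- 2 \left(-1\right)^{2} + 3\right) \left(-6 + 4\right)}{-16} = \left(\left(-2\right) 1 + 3\right) \left(-2\right) \left(- \frac{1}{16}\right) = \left(-2 + 3\right) \left(-2\right) \left(- \frac{1}{16}\right) = 1 \left(-2\right) \left(- \frac{1}{16}\right) = \left(-2\right) \left(- \frac{1}{16}\right) = \frac{1}{8} \approx 0.125$)
$q^{4} = \left(\frac{1}{8}\right)^{4} = \frac{1}{4096}$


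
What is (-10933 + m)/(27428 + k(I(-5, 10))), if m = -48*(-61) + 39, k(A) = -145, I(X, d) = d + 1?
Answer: -7966/27283 ≈ -0.29198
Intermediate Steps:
I(X, d) = 1 + d
m = 2967 (m = 2928 + 39 = 2967)
(-10933 + m)/(27428 + k(I(-5, 10))) = (-10933 + 2967)/(27428 - 145) = -7966/27283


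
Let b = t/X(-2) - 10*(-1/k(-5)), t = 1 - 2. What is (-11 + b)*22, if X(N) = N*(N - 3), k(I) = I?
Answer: -1441/5 ≈ -288.20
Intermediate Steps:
X(N) = N*(-3 + N)
t = -1
b = -21/10 (b = -1/((-2*(-3 - 2))) - 10/((-1*(-5))) = -1/((-2*(-5))) - 10/5 = -1/10 - 10*⅕ = -1*⅒ - 2 = -⅒ - 2 = -21/10 ≈ -2.1000)
(-11 + b)*22 = (-11 - 21/10)*22 = -131/10*22 = -1441/5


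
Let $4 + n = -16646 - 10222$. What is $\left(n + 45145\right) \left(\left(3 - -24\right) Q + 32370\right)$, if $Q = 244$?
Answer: $711879534$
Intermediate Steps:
$n = -26872$ ($n = -4 - 26868 = -26872$)
$\left(n + 45145\right) \left(\left(3 - -24\right) Q + 32370\right) = \left(-26872 + 45145\right) \left(\left(3 - -24\right) 244 + 32370\right) = 18273 \left(\left(3 + 24\right) 244 + 32370\right) = 18273 \left(27 \cdot 244 + 32370\right) = 18273 \left(6588 + 32370\right) = 18273 \cdot 38958 = 711879534$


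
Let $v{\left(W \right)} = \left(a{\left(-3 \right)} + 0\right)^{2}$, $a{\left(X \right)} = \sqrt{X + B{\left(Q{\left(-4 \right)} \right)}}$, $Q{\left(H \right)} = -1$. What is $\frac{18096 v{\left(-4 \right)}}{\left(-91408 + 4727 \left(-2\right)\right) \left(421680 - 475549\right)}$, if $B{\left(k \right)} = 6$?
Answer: $\frac{936}{93678191} \approx 9.9917 \cdot 10^{-6}$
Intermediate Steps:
$a{\left(X \right)} = \sqrt{6 + X}$ ($a{\left(X \right)} = \sqrt{X + 6} = \sqrt{6 + X}$)
$v{\left(W \right)} = 3$ ($v{\left(W \right)} = \left(\sqrt{6 - 3} + 0\right)^{2} = \left(\sqrt{3} + 0\right)^{2} = \left(\sqrt{3}\right)^{2} = 3$)
$\frac{18096 v{\left(-4 \right)}}{\left(-91408 + 4727 \left(-2\right)\right) \left(421680 - 475549\right)} = \frac{18096 \cdot 3}{\left(-91408 + 4727 \left(-2\right)\right) \left(421680 - 475549\right)} = \frac{54288}{\left(-91408 - 9454\right) \left(-53869\right)} = \frac{54288}{\left(-100862\right) \left(-53869\right)} = \frac{54288}{5433335078} = 54288 \cdot \frac{1}{5433335078} = \frac{936}{93678191}$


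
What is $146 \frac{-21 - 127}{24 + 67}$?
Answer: $- \frac{21608}{91} \approx -237.45$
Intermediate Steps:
$146 \frac{-21 - 127}{24 + 67} = 146 \left(- \frac{148}{91}\right) = - \frac{21608}{91}$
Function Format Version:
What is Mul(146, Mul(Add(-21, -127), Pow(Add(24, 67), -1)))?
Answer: Rational(-21608, 91) ≈ -237.45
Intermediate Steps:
Mul(146, Mul(Add(-21, -127), Pow(Add(24, 67), -1))) = Mul(146, Mul(-148, Pow(91, -1))) = Mul(146, Mul(-148, Rational(1, 91))) = Mul(146, Rational(-148, 91)) = Rational(-21608, 91)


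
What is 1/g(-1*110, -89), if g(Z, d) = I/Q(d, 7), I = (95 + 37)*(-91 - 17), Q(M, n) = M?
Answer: 89/14256 ≈ 0.0062430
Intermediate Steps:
I = -14256 (I = 132*(-108) = -14256)
g(Z, d) = -14256/d
1/g(-1*110, -89) = 1/(-14256/(-89)) = 1/(-14256*(-1/89)) = 1/(14256/89) = 89/14256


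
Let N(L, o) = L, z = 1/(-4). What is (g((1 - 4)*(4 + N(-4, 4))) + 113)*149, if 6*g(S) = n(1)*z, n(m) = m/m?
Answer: 403939/24 ≈ 16831.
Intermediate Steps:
z = -¼ ≈ -0.25000
n(m) = 1
g(S) = -1/24 (g(S) = (1*(-¼))/6 = (⅙)*(-¼) = -1/24)
(g((1 - 4)*(4 + N(-4, 4))) + 113)*149 = (-1/24 + 113)*149 = (2711/24)*149 = 403939/24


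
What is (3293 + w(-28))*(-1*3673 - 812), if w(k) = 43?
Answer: -14961960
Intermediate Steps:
(3293 + w(-28))*(-1*3673 - 812) = (3293 + 43)*(-1*3673 - 812) = 3336*(-3673 - 812) = 3336*(-4485) = -14961960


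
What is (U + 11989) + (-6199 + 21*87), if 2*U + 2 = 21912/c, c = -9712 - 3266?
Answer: 16471582/2163 ≈ 7615.2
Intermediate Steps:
c = -12978
U = -3989/2163 (U = -1 + (21912/(-12978))/2 = -1 + (21912*(-1/12978))/2 = -1 + (1/2)*(-3652/2163) = -1 - 1826/2163 = -3989/2163 ≈ -1.8442)
(U + 11989) + (-6199 + 21*87) = (-3989/2163 + 11989) + (-6199 + 21*87) = 25928218/2163 + (-6199 + 1827) = 25928218/2163 - 4372 = 16471582/2163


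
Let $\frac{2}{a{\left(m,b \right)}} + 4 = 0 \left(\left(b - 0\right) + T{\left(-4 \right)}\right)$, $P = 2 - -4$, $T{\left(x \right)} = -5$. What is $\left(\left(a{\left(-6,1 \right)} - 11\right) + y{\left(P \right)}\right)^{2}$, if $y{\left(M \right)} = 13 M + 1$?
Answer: $\frac{18225}{4} \approx 4556.3$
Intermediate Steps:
$P = 6$ ($P = 2 + 4 = 6$)
$y{\left(M \right)} = 1 + 13 M$
$a{\left(m,b \right)} = - \frac{1}{2}$ ($a{\left(m,b \right)} = \frac{2}{-4 + 0 \left(\left(b - 0\right) - 5\right)} = \frac{2}{-4 + 0 \left(\left(b + 0\right) - 5\right)} = \frac{2}{-4 + 0 \left(b - 5\right)} = \frac{2}{-4 + 0 \left(-5 + b\right)} = \frac{2}{-4 + 0} = \frac{2}{-4} = 2 \left(- \frac{1}{4}\right) = - \frac{1}{2}$)
$\left(\left(a{\left(-6,1 \right)} - 11\right) + y{\left(P \right)}\right)^{2} = \left(\left(- \frac{1}{2} - 11\right) + \left(1 + 13 \cdot 6\right)\right)^{2} = \left(- \frac{23}{2} + \left(1 + 78\right)\right)^{2} = \left(- \frac{23}{2} + 79\right)^{2} = \left(\frac{135}{2}\right)^{2} = \frac{18225}{4}$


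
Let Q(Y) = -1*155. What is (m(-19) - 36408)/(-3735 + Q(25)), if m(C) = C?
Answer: 36427/3890 ≈ 9.3643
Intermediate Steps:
Q(Y) = -155
(m(-19) - 36408)/(-3735 + Q(25)) = (-19 - 36408)/(-3735 - 155) = -36427/(-3890) = -36427*(-1/3890) = 36427/3890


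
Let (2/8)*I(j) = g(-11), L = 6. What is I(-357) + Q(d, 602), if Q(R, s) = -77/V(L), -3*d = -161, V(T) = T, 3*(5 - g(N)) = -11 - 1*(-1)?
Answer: 41/2 ≈ 20.500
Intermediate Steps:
g(N) = 25/3 (g(N) = 5 - (-11 - 1*(-1))/3 = 5 - (-11 + 1)/3 = 5 - ⅓*(-10) = 5 + 10/3 = 25/3)
d = 161/3 (d = -⅓*(-161) = 161/3 ≈ 53.667)
I(j) = 100/3 (I(j) = 4*(25/3) = 100/3)
Q(R, s) = -77/6
I(-357) + Q(d, 602) = 100/3 - 77/6 = 41/2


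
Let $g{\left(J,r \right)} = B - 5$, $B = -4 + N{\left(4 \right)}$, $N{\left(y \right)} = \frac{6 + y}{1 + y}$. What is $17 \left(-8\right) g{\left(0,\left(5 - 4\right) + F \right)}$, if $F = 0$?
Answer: $952$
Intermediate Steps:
$N{\left(y \right)} = \frac{6 + y}{1 + y}$
$B = -2$ ($B = -4 + \frac{6 + 4}{1 + 4} = -4 + \frac{1}{5} \cdot 10 = -4 + 2 = -2$)
$g{\left(J,r \right)} = -7$ ($g{\left(J,r \right)} = -2 - 5 = -7$)
$17 \left(-8\right) g{\left(0,\left(5 - 4\right) + F \right)} = 17 \left(-8\right) \left(-7\right) = \left(-136\right) \left(-7\right) = 952$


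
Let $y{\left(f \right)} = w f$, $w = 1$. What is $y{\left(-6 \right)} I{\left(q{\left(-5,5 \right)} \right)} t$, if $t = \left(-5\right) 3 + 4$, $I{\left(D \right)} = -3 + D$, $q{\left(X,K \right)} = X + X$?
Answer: $-858$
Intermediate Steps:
$q{\left(X,K \right)} = 2 X$
$y{\left(f \right)} = f$ ($y{\left(f \right)} = 1 f = f$)
$t = -11$ ($t = -15 + 4 = -11$)
$y{\left(-6 \right)} I{\left(q{\left(-5,5 \right)} \right)} t = - 6 \left(-3 + 2 \left(-5\right)\right) \left(-11\right) = - 6 \left(-3 - 10\right) \left(-11\right) = \left(-6\right) \left(-13\right) \left(-11\right) = 78 \left(-11\right) = -858$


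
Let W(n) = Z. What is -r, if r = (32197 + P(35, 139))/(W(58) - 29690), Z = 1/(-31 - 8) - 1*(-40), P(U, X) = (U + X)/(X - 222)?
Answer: 104214903/95977133 ≈ 1.0858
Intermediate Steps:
P(U, X) = (U + X)/(-222 + X)
Z = 1559/39 (Z = 1/(-39) + 40 = -1/39 + 40 = 1559/39 ≈ 39.974)
W(n) = 1559/39
r = -104214903/95977133 (r = (32197 + (35 + 139)/(-222 + 139))/(1559/39 - 29690) = (32197 + 174/(-83))/(-1156351/39) = (32197 - 1/83*174)*(-39/1156351) = (32197 - 174/83)*(-39/1156351) = (2672177/83)*(-39/1156351) = -104214903/95977133 ≈ -1.0858)
-r = -1*(-104214903/95977133) = 104214903/95977133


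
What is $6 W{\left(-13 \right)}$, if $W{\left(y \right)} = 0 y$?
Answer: $0$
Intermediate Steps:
$W{\left(y \right)} = 0$
$6 W{\left(-13 \right)} = 6 \cdot 0 = 0$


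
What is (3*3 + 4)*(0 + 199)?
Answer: 2587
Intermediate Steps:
(3*3 + 4)*(0 + 199) = (9 + 4)*199 = 13*199 = 2587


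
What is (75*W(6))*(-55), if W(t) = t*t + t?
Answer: -173250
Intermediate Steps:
W(t) = t + t² (W(t) = t² + t = t + t²)
(75*W(6))*(-55) = (75*(6*(1 + 6)))*(-55) = (75*(6*7))*(-55) = (75*42)*(-55) = 3150*(-55) = -173250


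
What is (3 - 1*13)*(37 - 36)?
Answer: -10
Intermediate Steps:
(3 - 1*13)*(37 - 36) = (3 - 13)*1 = -10*1 = -10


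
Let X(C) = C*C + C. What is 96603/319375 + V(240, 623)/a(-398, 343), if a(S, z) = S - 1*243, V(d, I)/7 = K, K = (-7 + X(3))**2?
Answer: 6031898/204719375 ≈ 0.029464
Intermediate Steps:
X(C) = C + C**2 (X(C) = C**2 + C = C + C**2)
K = 25 (K = (-7 + 3*(1 + 3))**2 = (-7 + 3*4)**2 = (-7 + 12)**2 = 5**2 = 25)
V(d, I) = 175 (V(d, I) = 7*25 = 175)
a(S, z) = -243 + S (a(S, z) = S - 243 = -243 + S)
96603/319375 + V(240, 623)/a(-398, 343) = 96603/319375 + 175/(-243 - 398) = 96603*(1/319375) + 175/(-641) = 96603/319375 + 175*(-1/641) = 96603/319375 - 175/641 = 6031898/204719375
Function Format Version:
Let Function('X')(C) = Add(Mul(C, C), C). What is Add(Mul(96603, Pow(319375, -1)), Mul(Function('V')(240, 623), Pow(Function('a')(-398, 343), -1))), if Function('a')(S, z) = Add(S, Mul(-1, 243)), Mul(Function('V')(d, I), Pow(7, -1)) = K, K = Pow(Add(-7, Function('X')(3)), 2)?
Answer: Rational(6031898, 204719375) ≈ 0.029464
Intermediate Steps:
Function('X')(C) = Add(C, Pow(C, 2)) (Function('X')(C) = Add(Pow(C, 2), C) = Add(C, Pow(C, 2)))
K = 25 (K = Pow(Add(-7, Mul(3, Add(1, 3))), 2) = Pow(Add(-7, Mul(3, 4)), 2) = Pow(Add(-7, 12), 2) = Pow(5, 2) = 25)
Function('V')(d, I) = 175 (Function('V')(d, I) = Mul(7, 25) = 175)
Function('a')(S, z) = Add(-243, S) (Function('a')(S, z) = Add(S, -243) = Add(-243, S))
Add(Mul(96603, Pow(319375, -1)), Mul(Function('V')(240, 623), Pow(Function('a')(-398, 343), -1))) = Add(Mul(96603, Pow(319375, -1)), Mul(175, Pow(Add(-243, -398), -1))) = Add(Mul(96603, Rational(1, 319375)), Mul(175, Pow(-641, -1))) = Add(Rational(96603, 319375), Mul(175, Rational(-1, 641))) = Add(Rational(96603, 319375), Rational(-175, 641)) = Rational(6031898, 204719375)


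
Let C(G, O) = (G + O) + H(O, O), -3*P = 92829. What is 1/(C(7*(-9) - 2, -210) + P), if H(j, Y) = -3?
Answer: -1/31221 ≈ -3.2030e-5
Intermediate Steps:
P = -30943 (P = -⅓*92829 = -30943)
C(G, O) = -3 + G + O (C(G, O) = (G + O) - 3 = -3 + G + O)
1/(C(7*(-9) - 2, -210) + P) = 1/((-3 + (7*(-9) - 2) - 210) - 30943) = 1/((-3 + (-63 - 2) - 210) - 30943) = 1/((-3 - 65 - 210) - 30943) = 1/(-278 - 30943) = 1/(-31221) = -1/31221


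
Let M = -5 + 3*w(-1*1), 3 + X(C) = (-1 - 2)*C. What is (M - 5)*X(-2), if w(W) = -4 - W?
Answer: -57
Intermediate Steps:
X(C) = -3 - 3*C (X(C) = -3 + (-1 - 2)*C = -3 - 3*C)
M = -14 (M = -5 + 3*(-4 - (-1)) = -5 + 3*(-4 - 1*(-1)) = -5 + 3*(-4 + 1) = -5 + 3*(-3) = -5 - 9 = -14)
(M - 5)*X(-2) = (-14 - 5)*(-3 - 3*(-2)) = -19*(-3 + 6) = -19*3 = -57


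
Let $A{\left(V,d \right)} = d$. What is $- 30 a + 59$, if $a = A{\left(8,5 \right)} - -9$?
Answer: $-361$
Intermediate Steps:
$a = 14$ ($a = 5 - -9 = 5 + 9 = 14$)
$- 30 a + 59 = \left(-30\right) 14 + 59 = -420 + 59 = -361$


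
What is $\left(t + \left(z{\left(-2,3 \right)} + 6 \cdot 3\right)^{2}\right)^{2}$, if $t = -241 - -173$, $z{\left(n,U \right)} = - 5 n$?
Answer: $512656$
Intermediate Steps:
$t = -68$ ($t = -241 + 173 = -68$)
$\left(t + \left(z{\left(-2,3 \right)} + 6 \cdot 3\right)^{2}\right)^{2} = \left(-68 + \left(\left(-5\right) \left(-2\right) + 6 \cdot 3\right)^{2}\right)^{2} = \left(-68 + \left(10 + 18\right)^{2}\right)^{2} = \left(-68 + 28^{2}\right)^{2} = \left(-68 + 784\right)^{2} = 716^{2} = 512656$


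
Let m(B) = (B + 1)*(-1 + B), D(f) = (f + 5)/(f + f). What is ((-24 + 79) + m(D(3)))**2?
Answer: 252004/81 ≈ 3111.2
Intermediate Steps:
D(f) = (5 + f)/(2*f) (D(f) = (5 + f)/((2*f)) = (5 + f)*(1/(2*f)) = (5 + f)/(2*f))
m(B) = (1 + B)*(-1 + B)
((-24 + 79) + m(D(3)))**2 = ((-24 + 79) + (-1 + ((1/2)*(5 + 3)/3)**2))**2 = (55 + (-1 + ((1/2)*(1/3)*8)**2))**2 = (55 + (-1 + (4/3)**2))**2 = (55 + (-1 + 16/9))**2 = (55 + 7/9)**2 = (502/9)**2 = 252004/81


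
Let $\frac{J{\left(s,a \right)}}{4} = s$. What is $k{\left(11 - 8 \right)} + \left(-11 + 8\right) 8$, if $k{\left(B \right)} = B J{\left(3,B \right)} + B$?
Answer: $15$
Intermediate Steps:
$J{\left(s,a \right)} = 4 s$
$k{\left(B \right)} = 13 B$ ($k{\left(B \right)} = B 4 \cdot 3 + B = B 12 + B = 12 B + B = 13 B$)
$k{\left(11 - 8 \right)} + \left(-11 + 8\right) 8 = 13 \left(11 - 8\right) + \left(-11 + 8\right) 8 = 13 \left(11 - 8\right) - 24 = 13 \cdot 3 - 24 = 39 - 24 = 15$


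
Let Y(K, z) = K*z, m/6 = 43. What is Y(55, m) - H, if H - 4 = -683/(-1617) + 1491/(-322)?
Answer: 1055496055/74382 ≈ 14190.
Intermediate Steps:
m = 258 (m = 6*43 = 258)
H = -15475/74382 (H = 4 + (-683/(-1617) + 1491/(-322)) = 4 + (-683*(-1/1617) + 1491*(-1/322)) = 4 + (683/1617 - 213/46) = 4 - 313003/74382 = -15475/74382 ≈ -0.20805)
Y(55, m) - H = 55*258 - 1*(-15475/74382) = 14190 + 15475/74382 = 1055496055/74382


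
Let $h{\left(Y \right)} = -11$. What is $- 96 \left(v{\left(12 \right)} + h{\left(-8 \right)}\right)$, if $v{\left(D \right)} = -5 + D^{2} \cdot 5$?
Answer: $-67584$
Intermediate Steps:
$v{\left(D \right)} = -5 + 5 D^{2}$
$- 96 \left(v{\left(12 \right)} + h{\left(-8 \right)}\right) = - 96 \left(\left(-5 + 5 \cdot 12^{2}\right) - 11\right) = - 96 \left(\left(-5 + 5 \cdot 144\right) - 11\right) = - 96 \left(\left(-5 + 720\right) - 11\right) = - 96 \left(715 - 11\right) = \left(-96\right) 704 = -67584$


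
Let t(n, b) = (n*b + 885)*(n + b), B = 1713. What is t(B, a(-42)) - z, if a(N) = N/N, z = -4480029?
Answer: 8933001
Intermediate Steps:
a(N) = 1
t(n, b) = (885 + b*n)*(b + n) (t(n, b) = (b*n + 885)*(b + n) = (885 + b*n)*(b + n))
t(B, a(-42)) - z = (885*1 + 885*1713 + 1*1713² + 1713*1²) - 1*(-4480029) = (885 + 1516005 + 1*2934369 + 1713*1) + 4480029 = (885 + 1516005 + 2934369 + 1713) + 4480029 = 4452972 + 4480029 = 8933001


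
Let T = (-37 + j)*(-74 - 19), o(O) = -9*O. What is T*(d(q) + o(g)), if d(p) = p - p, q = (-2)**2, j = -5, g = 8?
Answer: -281232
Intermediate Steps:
q = 4
T = 3906 (T = (-37 - 5)*(-74 - 19) = -42*(-93) = 3906)
d(p) = 0
T*(d(q) + o(g)) = 3906*(0 - 9*8) = 3906*(0 - 72) = 3906*(-72) = -281232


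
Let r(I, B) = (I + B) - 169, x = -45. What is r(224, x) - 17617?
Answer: -17607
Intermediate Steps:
r(I, B) = -169 + B + I (r(I, B) = (B + I) - 169 = -169 + B + I)
r(224, x) - 17617 = (-169 - 45 + 224) - 17617 = 10 - 17617 = -17607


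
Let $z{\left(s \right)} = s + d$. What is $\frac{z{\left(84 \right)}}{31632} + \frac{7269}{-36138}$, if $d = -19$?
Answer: $- \frac{37930673}{190519536} \approx -0.19909$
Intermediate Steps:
$z{\left(s \right)} = -19 + s$ ($z{\left(s \right)} = s - 19 = -19 + s$)
$\frac{z{\left(84 \right)}}{31632} + \frac{7269}{-36138} = \frac{-19 + 84}{31632} + \frac{7269}{-36138} = 65 \cdot \frac{1}{31632} + 7269 \left(- \frac{1}{36138}\right) = \frac{65}{31632} - \frac{2423}{12046} = - \frac{37930673}{190519536}$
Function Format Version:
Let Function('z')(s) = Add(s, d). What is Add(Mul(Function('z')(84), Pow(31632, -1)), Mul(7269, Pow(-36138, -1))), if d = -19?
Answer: Rational(-37930673, 190519536) ≈ -0.19909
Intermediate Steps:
Function('z')(s) = Add(-19, s) (Function('z')(s) = Add(s, -19) = Add(-19, s))
Add(Mul(Function('z')(84), Pow(31632, -1)), Mul(7269, Pow(-36138, -1))) = Add(Mul(Add(-19, 84), Pow(31632, -1)), Mul(7269, Pow(-36138, -1))) = Add(Mul(65, Rational(1, 31632)), Mul(7269, Rational(-1, 36138))) = Add(Rational(65, 31632), Rational(-2423, 12046)) = Rational(-37930673, 190519536)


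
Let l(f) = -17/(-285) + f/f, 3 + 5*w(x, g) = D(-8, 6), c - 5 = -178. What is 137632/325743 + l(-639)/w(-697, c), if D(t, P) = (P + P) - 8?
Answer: 3218770/562647 ≈ 5.7208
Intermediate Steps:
c = -173 (c = 5 - 178 = -173)
D(t, P) = -8 + 2*P (D(t, P) = 2*P - 8 = -8 + 2*P)
w(x, g) = 1/5 (w(x, g) = -3/5 + (-8 + 2*6)/5 = -3/5 + (-8 + 12)/5 = -3/5 + (1/5)*4 = -3/5 + 4/5 = 1/5)
l(f) = 302/285 (l(f) = -17*(-1/285) + 1 = 17/285 + 1 = 302/285)
137632/325743 + l(-639)/w(-697, c) = 137632/325743 + 302/(285*(1/5)) = 137632*(1/325743) + (302/285)*5 = 12512/29613 + 302/57 = 3218770/562647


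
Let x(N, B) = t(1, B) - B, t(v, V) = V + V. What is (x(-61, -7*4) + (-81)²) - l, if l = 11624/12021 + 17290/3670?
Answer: 28796631514/4411707 ≈ 6527.3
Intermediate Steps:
t(v, V) = 2*V
x(N, B) = B (x(N, B) = 2*B - B = B)
l = 25050317/4411707 (l = 11624*(1/12021) + 17290*(1/3670) = 11624/12021 + 1729/367 = 25050317/4411707 ≈ 5.6781)
(x(-61, -7*4) + (-81)²) - l = (-7*4 + (-81)²) - 1*25050317/4411707 = (-28 + 6561) - 25050317/4411707 = 6533 - 25050317/4411707 = 28796631514/4411707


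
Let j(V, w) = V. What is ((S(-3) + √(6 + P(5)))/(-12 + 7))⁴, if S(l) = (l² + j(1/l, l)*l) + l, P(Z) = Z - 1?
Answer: 5441/625 + 1652*√10/625 ≈ 17.064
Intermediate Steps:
P(Z) = -1 + Z
S(l) = 1 + l + l² (S(l) = (l² + l/l) + l = (l² + 1) + l = (1 + l²) + l = 1 + l + l²)
((S(-3) + √(6 + P(5)))/(-12 + 7))⁴ = (((1 - 3*(1 - 3)) + √(6 + (-1 + 5)))/(-12 + 7))⁴ = (((1 - 3*(-2)) + √(6 + 4))/(-5))⁴ = (((1 + 6) + √10)*(-⅕))⁴ = ((7 + √10)*(-⅕))⁴ = (-7/5 - √10/5)⁴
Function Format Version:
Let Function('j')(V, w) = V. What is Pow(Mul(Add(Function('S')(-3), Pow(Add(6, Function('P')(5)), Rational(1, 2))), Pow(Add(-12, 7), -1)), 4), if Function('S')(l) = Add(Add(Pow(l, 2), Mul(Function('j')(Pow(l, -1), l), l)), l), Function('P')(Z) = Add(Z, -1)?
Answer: Add(Rational(5441, 625), Mul(Rational(1652, 625), Pow(10, Rational(1, 2)))) ≈ 17.064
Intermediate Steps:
Function('P')(Z) = Add(-1, Z)
Function('S')(l) = Add(1, l, Pow(l, 2)) (Function('S')(l) = Add(Add(Pow(l, 2), Mul(Pow(l, -1), l)), l) = Add(Add(Pow(l, 2), 1), l) = Add(Add(1, Pow(l, 2)), l) = Add(1, l, Pow(l, 2)))
Pow(Mul(Add(Function('S')(-3), Pow(Add(6, Function('P')(5)), Rational(1, 2))), Pow(Add(-12, 7), -1)), 4) = Pow(Mul(Add(Add(1, Mul(-3, Add(1, -3))), Pow(Add(6, Add(-1, 5)), Rational(1, 2))), Pow(Add(-12, 7), -1)), 4) = Pow(Mul(Add(Add(1, Mul(-3, -2)), Pow(Add(6, 4), Rational(1, 2))), Pow(-5, -1)), 4) = Pow(Mul(Add(Add(1, 6), Pow(10, Rational(1, 2))), Rational(-1, 5)), 4) = Pow(Mul(Add(7, Pow(10, Rational(1, 2))), Rational(-1, 5)), 4) = Pow(Add(Rational(-7, 5), Mul(Rational(-1, 5), Pow(10, Rational(1, 2)))), 4)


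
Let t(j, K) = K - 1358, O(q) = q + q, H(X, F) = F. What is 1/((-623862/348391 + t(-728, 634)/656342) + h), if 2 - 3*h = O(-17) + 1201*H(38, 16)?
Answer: -342995468583/2193498941075812 ≈ -0.00015637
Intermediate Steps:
O(q) = 2*q
t(j, K) = -1358 + K
h = -19180/3 (h = 2/3 - (2*(-17) + 1201*16)/3 = 2/3 - (-34 + 19216)/3 = 2/3 - 1/3*19182 = 2/3 - 6394 = -19180/3 ≈ -6393.3)
1/((-623862/348391 + t(-728, 634)/656342) + h) = 1/((-623862/348391 + (-1358 + 634)/656342) - 19180/3) = 1/((-623862*1/348391 - 724*1/656342) - 19180/3) = 1/((-623862/348391 - 362/328171) - 19180/3) = 1/(-204859533944/114331822861 - 19180/3) = 1/(-2193498941075812/342995468583) = -342995468583/2193498941075812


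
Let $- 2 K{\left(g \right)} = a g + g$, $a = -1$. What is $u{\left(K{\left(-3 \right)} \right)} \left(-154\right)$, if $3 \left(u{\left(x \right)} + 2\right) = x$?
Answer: $308$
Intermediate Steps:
$K{\left(g \right)} = 0$ ($K{\left(g \right)} = - \frac{- g + g}{2} = \left(- \frac{1}{2}\right) 0 = 0$)
$u{\left(x \right)} = -2 + \frac{x}{3}$
$u{\left(K{\left(-3 \right)} \right)} \left(-154\right) = \left(-2 + \frac{1}{3} \cdot 0\right) \left(-154\right) = \left(-2 + 0\right) \left(-154\right) = \left(-2\right) \left(-154\right) = 308$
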